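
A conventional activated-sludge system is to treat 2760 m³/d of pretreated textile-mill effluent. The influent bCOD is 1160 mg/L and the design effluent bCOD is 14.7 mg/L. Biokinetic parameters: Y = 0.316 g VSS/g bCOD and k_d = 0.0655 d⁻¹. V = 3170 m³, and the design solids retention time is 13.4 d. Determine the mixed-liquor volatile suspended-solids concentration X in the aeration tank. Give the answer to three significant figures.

X ≈ 2250 mg/L

X = Y·Q·ΔS·θ_c / [V·(1 + k_d θ_c)] = 0.316 × 2760 × (1160 − 14.7) × 13.4 / [3170 × (1 + 0.0655 × 13.4)] = 2249 mg/L.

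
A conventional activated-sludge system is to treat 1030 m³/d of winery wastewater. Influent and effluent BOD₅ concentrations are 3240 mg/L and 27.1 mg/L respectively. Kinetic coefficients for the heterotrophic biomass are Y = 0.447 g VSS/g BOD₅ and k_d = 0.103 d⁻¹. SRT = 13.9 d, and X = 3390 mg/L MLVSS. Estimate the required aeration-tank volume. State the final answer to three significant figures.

V ≈ 2490 m³

Steady-state biomass mass balance: V·X·(1 + k_d·θ_c) = Y·Q·(S₀ − S)·θ_c, so V = 0.447 × 1030 × (3240 − 27.1) × 13.9 / [3390 × (1 + 0.103 × 13.9)] = 2.06×10^7 / 8243 = 2494 m³.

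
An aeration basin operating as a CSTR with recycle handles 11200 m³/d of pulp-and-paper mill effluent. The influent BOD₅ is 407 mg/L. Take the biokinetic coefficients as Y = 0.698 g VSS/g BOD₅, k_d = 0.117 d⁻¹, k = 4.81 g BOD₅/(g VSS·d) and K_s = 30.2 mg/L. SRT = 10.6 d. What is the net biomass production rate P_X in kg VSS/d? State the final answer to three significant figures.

Effluent substrate depends only on kinetics and SRT: S = K_s(1 + k_d θ_c) / [θ_c(Yk − k_d) − 1] = 30.2 × (1 + 0.117 × 10.6) / [10.6 × (0.698 × 4.81 − 0.117) − 1] = 67.65 / 33.35 = 2.029 mg/L.
Observed yield with endogenous decay: Y_obs = Y / (1 + k_d·θ_c) = 0.698 / (1 + 0.117 × 10.6) = 0.698 / 2.240 = 0.3116 g VSS/g BOD₅.
Substrate removed = Q·(S₀ − S) = 11200 m³/d × (407 − 2.03) g/m³ = 4.54×10^6 g/d = 4536 kg/d.
P_X = Y_obs · Q(S₀ − S) = 0.3116 × 4536 = 1413 kg VSS/d.

P_X ≈ 1410 kg VSS/d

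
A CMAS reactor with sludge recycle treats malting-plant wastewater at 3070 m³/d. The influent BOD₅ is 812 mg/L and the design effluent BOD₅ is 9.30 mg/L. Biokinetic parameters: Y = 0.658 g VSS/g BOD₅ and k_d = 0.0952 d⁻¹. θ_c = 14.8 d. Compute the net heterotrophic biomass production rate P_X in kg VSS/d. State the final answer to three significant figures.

Y_obs = Y / (1 + k_d θ_c) = 0.658 / (1 + 0.0952 × 14.8) = 0.658 / 2.409 = 0.2731.
Q·(S₀ − S) = 3070 × (812 − 9.30) × 10⁻³ = 2464 kg/d removed.
Biomass produced: P_X = Y_obs·Q·ΔS = 0.2731 × 2464 ≈ 673.1 kg VSS/d.

P_X ≈ 673 kg VSS/d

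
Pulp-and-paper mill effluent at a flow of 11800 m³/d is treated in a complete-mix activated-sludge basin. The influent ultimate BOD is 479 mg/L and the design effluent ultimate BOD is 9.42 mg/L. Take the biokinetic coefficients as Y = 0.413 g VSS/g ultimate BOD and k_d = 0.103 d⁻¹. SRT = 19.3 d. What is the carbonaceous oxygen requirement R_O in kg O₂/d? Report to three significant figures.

R_O ≈ 4450 kg O₂/d

Correct the yield for decay: Y_obs = Y/(1 + k_d θ_c) = 0.413 / (1 + 0.103 × 19.3) = 0.413 / 2.988 = 0.1382.
Mass of ultimate BOD removed per day: Q(S₀ − S) = 11800 × 469.6 g/m³ = 5541 kg/d.
P_X = Y_obs·Q·(S₀ − S) = 0.1382 × 5541 = 765.9 kg VSS/d.
Carbonaceous O₂ demand = substrate oxidised − cell-mass equivalent = 5541 − 1.42 × 765.9 = 4453 kg O₂/d.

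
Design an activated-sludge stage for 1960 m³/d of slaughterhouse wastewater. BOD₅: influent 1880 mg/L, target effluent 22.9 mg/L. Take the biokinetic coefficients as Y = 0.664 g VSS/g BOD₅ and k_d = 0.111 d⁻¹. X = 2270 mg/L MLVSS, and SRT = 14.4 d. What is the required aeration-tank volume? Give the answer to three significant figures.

V ≈ 5900 m³

Rearranging the biomass balance for a CMAS with decay, V = Y·Q·ΔS·θ_c / [X·(1+k_d θ_c)] = 0.664 × 1960 × (1880 − 22.9) × 14.4 / [2270 × (1 + 0.111 × 14.4)] = 3.48×10^7 / 5898 = 5901 m³.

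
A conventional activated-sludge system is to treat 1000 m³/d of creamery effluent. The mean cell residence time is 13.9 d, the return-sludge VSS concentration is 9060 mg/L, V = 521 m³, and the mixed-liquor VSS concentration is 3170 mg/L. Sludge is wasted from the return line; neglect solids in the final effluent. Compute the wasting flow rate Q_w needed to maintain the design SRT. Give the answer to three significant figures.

θ_c = V·X/(Q_w·X_r) when wasting from the recycle, so Q_w = V·X/(θ_c·X_r) = 521.0 × 3170 / (13.9 × 9060) = 13.11 m³/d.

Q_w ≈ 13.1 m³/d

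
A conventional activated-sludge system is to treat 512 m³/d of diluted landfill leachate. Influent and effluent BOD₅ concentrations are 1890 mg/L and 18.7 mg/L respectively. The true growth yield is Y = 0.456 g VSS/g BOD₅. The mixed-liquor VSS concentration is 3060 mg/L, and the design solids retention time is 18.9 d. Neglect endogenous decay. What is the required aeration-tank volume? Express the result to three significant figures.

With k_d = 0 the design equation reduces to V = Y Q (S₀−S) θ_c / X = 0.456 × 512 × (1890 − 18.7) × 18.9 / 3060 = 2698 m³.

V ≈ 2700 m³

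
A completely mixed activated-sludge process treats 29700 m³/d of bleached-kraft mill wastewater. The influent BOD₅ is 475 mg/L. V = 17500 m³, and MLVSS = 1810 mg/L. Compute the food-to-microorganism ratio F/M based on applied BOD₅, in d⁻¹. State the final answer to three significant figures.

F/M = applied load / biomass = Q·S₀/(V·X) = 29700 × 475 / (17500 × 1810) = 0.4454 d⁻¹.

F/M ≈ 0.445 d⁻¹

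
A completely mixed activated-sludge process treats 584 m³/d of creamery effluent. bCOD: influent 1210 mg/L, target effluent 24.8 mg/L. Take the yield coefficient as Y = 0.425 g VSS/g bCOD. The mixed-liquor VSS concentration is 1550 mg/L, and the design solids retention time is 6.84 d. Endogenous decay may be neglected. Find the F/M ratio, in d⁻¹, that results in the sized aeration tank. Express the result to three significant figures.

F/M ≈ 0.351 d⁻¹

With k_d = 0 the design equation reduces to V = Y Q (S₀−S) θ_c / X = 0.425 × 584 × (1210 − 24.8) × 6.84 / 1550 = 1298 m³.
Food-to-microorganism ratio F/M = Q S₀ / (V X) = 584 × 1210 / (1298 × 1550) = 0.3512 d⁻¹.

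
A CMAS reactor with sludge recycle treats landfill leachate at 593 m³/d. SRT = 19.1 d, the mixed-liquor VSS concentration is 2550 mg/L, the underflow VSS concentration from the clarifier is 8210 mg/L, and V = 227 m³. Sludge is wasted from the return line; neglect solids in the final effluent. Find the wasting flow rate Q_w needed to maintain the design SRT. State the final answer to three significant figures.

Q_w = (V·X)/(θ_c X_r) = 227.0 × 2550 / (19.1 × 8210) = 3.691 m³/d.

Q_w ≈ 3.69 m³/d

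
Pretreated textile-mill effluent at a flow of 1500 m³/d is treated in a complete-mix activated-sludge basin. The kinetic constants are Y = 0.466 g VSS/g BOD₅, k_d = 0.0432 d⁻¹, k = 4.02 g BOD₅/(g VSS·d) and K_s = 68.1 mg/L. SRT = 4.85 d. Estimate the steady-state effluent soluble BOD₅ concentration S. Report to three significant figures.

For a completely mixed reactor with recycle the Lawrence–McCarty relation gives S = K_s·(1 + k_d·θ_c) / [θ_c·(Y·k − k_d) − 1] = 68.1 × (1 + 0.0432 × 4.85) / [4.85 × (0.466 × 4.02 − 0.0432) − 1] = 82.37 / 7.876 = 10.46 mg/L.

S ≈ 10.5 mg/L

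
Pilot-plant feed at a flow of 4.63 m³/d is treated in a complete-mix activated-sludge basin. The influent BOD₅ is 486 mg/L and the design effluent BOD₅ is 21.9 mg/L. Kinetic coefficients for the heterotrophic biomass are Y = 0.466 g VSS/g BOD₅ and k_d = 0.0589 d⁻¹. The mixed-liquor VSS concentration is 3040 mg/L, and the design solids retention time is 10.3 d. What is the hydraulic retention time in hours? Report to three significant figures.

τ ≈ 10.9 h

Rearranging the biomass balance for a CMAS with decay, V = Y·Q·ΔS·θ_c / [X·(1+k_d θ_c)] = 0.466 × 4.63 × (486 − 21.9) × 10.3 / [3040 × (1 + 0.0589 × 10.3)] = 1.03×10^4 / 4884 = 2.112 m³.
τ = V/Q = 2.112/4.63 = 0.4561 d, or 10.95 h.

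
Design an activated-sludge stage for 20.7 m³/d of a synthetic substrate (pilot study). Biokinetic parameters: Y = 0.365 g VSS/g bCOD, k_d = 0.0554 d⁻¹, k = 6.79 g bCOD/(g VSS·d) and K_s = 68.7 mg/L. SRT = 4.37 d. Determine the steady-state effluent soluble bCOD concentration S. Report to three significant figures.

S ≈ 8.90 mg/L

Effluent substrate depends only on kinetics and SRT: S = K_s(1 + k_d θ_c) / [θ_c(Yk − k_d) − 1] = 68.7 × (1 + 0.0554 × 4.37) / [4.37 × (0.365 × 6.79 − 0.0554) − 1] = 85.33 / 9.588 = 8.900 mg/L.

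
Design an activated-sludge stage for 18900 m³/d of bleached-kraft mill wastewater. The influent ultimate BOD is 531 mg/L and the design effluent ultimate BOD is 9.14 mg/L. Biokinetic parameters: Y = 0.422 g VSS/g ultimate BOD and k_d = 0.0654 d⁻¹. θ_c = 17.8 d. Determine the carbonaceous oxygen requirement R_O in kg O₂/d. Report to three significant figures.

Correct the yield for decay: Y_obs = Y/(1 + k_d θ_c) = 0.422 / (1 + 0.0654 × 17.8) = 0.422 / 2.164 = 0.1950.
Substrate removed = Q·(S₀ − S) = 18900 m³/d × (531 − 9.14) g/m³ = 9.86×10^6 g/d = 9863 kg/d.
Biomass synthesised: P_X = Y_obs × 9863 = 1923 kg VSS/d.
R_O = Q·ΔS − 1.42 P_X = 9863 − 2731 = 7132 kg O₂/d.

R_O ≈ 7130 kg O₂/d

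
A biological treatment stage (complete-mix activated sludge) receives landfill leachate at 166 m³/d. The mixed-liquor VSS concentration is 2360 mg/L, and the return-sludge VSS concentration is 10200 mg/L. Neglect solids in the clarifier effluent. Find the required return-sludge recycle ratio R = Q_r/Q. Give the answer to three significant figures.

R ≈ 0.301

Mass balance around the secondary clarifier (neglecting effluent solids): R = X / (X_r − X) = 2360 / (10200 − 2360) = 0.3010.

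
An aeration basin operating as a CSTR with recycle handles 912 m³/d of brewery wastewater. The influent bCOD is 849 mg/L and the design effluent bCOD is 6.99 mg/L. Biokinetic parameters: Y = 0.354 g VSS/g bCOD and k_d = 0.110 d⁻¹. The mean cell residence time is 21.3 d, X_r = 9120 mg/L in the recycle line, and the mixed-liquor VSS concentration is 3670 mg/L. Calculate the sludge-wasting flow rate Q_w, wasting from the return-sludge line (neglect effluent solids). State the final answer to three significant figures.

Q_w ≈ 8.92 m³/d

From the SRT design equation V = Y Q (S₀−S) θ_c / [X (1 + k_d θ_c)] = 0.354 × 912 × (849 − 6.99) × 21.3 / [3670 × (1 + 0.110 × 21.3)] = 5.79×10^6 / 12269 = 471.9 m³.
θ_c = V·X/(Q_w·X_r) when wasting from the recycle, so Q_w = V·X/(θ_c·X_r) = 471.9 × 3670 / (21.3 × 9120) = 8.916 m³/d.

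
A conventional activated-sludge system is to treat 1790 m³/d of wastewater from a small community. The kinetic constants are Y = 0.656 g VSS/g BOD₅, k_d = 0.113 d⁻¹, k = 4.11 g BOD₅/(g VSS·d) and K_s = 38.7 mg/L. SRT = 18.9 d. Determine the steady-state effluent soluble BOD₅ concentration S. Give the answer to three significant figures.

S ≈ 2.54 mg/L

Effluent substrate depends only on kinetics and SRT: S = K_s(1 + k_d θ_c) / [θ_c(Yk − k_d) − 1] = 38.7 × (1 + 0.113 × 18.9) / [18.9 × (0.656 × 4.11 − 0.113) − 1] = 121.4 / 47.82 = 2.538 mg/L.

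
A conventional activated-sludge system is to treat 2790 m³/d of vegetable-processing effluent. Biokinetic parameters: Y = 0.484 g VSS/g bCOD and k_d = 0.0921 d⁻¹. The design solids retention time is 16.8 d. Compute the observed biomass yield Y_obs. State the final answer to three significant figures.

Y_obs ≈ 0.190 g VSS/g bCOD

Observed yield with endogenous decay: Y_obs = Y / (1 + k_d·θ_c) = 0.484 / (1 + 0.0921 × 16.8) = 0.484 / 2.547 = 0.1900 g VSS/g bCOD.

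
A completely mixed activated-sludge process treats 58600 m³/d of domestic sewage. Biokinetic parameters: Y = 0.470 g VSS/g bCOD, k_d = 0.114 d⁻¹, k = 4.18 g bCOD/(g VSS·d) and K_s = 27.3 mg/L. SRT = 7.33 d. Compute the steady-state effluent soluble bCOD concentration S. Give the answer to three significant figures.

S ≈ 3.99 mg/L

From the Monod/SRT balance for a CMAS, S = K_s·(1+k_d θ_c)/[θ_c·(Y k − k_d) − 1] = 27.3 × (1 + 0.114 × 7.33) / [7.33 × (0.470 × 4.18 − 0.114) − 1] = 50.11 / 12.56 = 3.988 mg/L.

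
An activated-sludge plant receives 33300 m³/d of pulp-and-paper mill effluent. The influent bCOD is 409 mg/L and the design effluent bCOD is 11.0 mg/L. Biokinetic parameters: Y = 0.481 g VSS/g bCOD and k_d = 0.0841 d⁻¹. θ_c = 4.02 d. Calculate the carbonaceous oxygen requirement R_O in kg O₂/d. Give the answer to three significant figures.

Correct the yield for decay: Y_obs = Y/(1 + k_d θ_c) = 0.481 / (1 + 0.0841 × 4.02) = 0.481 / 1.338 = 0.3595.
ΔS = 409 − 11.0 = 398.0 mg/L, so the substrate removal rate is 33300 × 398.0/1000 = 13253 kg bCOD/d.
Net sludge production P_X = 0.3595 × 13253 = 4764 kg VSS/d.
Carbonaceous O₂ demand = substrate oxidised − cell-mass equivalent = 13253 − 1.42 × 4764 = 6488 kg O₂/d.

R_O ≈ 6490 kg O₂/d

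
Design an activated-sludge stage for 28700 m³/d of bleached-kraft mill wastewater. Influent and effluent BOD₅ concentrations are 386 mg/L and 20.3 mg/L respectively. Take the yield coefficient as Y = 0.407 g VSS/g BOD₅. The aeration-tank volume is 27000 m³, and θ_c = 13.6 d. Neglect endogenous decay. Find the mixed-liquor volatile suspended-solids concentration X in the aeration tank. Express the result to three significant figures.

X = Y·Q·ΔS·θ_c / V = 0.407 × 28700 × (386 − 20.3) × 13.6 / 27000 = 2152 mg/L.

X ≈ 2150 mg/L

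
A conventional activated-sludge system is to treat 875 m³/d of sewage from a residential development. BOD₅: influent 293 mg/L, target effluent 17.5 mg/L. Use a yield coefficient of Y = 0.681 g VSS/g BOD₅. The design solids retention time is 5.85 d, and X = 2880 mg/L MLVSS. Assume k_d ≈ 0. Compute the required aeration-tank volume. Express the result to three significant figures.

V ≈ 333 m³

With k_d = 0 the design equation reduces to V = Y Q (S₀−S) θ_c / X = 0.681 × 875 × (293 − 17.5) × 5.85 / 2880 = 333.5 m³.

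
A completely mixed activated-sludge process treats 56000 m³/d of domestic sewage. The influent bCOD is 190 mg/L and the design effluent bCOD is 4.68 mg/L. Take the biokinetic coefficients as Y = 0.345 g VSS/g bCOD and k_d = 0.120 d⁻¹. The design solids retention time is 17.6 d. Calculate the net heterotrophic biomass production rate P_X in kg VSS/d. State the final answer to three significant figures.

P_X ≈ 1150 kg VSS/d

Correct the yield for decay: Y_obs = Y/(1 + k_d θ_c) = 0.345 / (1 + 0.120 × 17.6) = 0.345 / 3.112 = 0.1109.
ΔS = 190 − 4.68 = 185.3 mg/L, so the substrate removal rate is 56000 × 185.3/1000 = 10378 kg bCOD/d.
Biomass produced: P_X = Y_obs·Q·ΔS = 0.1109 × 10378 ≈ 1151 kg VSS/d.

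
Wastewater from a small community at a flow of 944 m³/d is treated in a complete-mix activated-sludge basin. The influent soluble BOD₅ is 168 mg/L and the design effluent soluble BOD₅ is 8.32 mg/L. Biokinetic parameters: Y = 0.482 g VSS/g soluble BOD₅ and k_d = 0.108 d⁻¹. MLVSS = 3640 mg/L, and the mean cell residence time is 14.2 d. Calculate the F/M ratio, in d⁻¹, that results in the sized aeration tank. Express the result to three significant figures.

From the SRT design equation V = Y Q (S₀−S) θ_c / [X (1 + k_d θ_c)] = 0.482 × 944 × (168 − 8.32) × 14.2 / [3640 × (1 + 0.108 × 14.2)] = 1.03×10^6 / 9222 = 111.9 m³.
Food-to-microorganism ratio F/M = Q S₀ / (V X) = 944 × 168 / (111.9 × 3640) = 0.3895 d⁻¹.

F/M ≈ 0.389 d⁻¹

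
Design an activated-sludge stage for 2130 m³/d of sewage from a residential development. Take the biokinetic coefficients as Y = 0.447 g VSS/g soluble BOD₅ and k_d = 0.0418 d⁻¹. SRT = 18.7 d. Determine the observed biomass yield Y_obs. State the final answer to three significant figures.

Y_obs ≈ 0.251 g VSS/g soluble BOD₅

Correct the yield for decay: Y_obs = Y/(1 + k_d θ_c) = 0.447 / (1 + 0.0418 × 18.7) = 0.447 / 1.782 = 0.2509.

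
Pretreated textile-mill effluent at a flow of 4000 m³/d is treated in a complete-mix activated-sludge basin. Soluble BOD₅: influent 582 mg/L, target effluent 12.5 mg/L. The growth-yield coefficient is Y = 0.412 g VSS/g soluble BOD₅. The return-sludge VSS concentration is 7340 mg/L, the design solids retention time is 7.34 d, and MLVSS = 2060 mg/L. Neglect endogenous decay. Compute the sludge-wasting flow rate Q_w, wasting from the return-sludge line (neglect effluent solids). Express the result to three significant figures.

Q_w ≈ 128 m³/d

With k_d = 0 the design equation reduces to V = Y Q (S₀−S) θ_c / X = 0.412 × 4000 × (582 − 12.5) × 7.34 / 2060 = 3344 m³.
θ_c = V·X/(Q_w·X_r) when wasting from the recycle, so Q_w = V·X/(θ_c·X_r) = 3344 × 2060 / (7.34 × 7340) = 127.9 m³/d.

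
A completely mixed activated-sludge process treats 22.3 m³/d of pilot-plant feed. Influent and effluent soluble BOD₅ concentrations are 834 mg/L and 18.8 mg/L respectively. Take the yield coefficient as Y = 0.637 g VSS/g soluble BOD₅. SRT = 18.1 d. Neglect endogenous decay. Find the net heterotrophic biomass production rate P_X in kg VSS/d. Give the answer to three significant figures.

P_X ≈ 11.6 kg VSS/d

With endogenous decay neglected, the observed yield equals the true yield: Y_obs = Y = 0.637 g VSS/g soluble BOD₅.
Mass of soluble BOD₅ removed per day: Q(S₀ − S) = 22.3 × 815.2 g/m³ = 18.18 kg/d.
So the net sludge growth is P_X = 0.6370 × 18.18 = 11.58 kg VSS/d.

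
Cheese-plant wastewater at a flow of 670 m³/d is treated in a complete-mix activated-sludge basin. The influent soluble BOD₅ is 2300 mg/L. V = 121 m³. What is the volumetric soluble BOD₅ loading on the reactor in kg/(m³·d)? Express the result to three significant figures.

Volumetric loading L_v = Q·S₀ / V = 670 × 2300 g/m³ / 121.0 m³ = 12736 g/(m³·d) = 12.74 kg soluble BOD₅/(m³·d).

L_v ≈ 12.7 kg soluble BOD₅/(m³·d)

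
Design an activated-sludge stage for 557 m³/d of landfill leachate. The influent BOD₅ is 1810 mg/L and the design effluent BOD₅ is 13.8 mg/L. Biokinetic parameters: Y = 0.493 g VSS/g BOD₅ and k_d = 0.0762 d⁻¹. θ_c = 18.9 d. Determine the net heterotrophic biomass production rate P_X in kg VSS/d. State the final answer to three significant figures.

Observed yield with endogenous decay: Y_obs = Y / (1 + k_d·θ_c) = 0.493 / (1 + 0.0762 × 18.9) = 0.493 / 2.440 = 0.2020 g VSS/g BOD₅.
Q·(S₀ − S) = 557 × (1810 − 13.8) × 10⁻³ = 1000 kg/d removed.
Biomass produced: P_X = Y_obs·Q·ΔS = 0.2020 × 1000 ≈ 202.1 kg VSS/d.

P_X ≈ 202 kg VSS/d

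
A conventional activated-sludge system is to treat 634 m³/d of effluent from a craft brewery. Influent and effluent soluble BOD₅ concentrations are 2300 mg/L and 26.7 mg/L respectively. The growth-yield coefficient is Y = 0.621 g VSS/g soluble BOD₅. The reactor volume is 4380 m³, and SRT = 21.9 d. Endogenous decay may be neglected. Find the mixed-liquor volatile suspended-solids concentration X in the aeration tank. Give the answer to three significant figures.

X ≈ 4480 mg/L

X = Y·Q·ΔS·θ_c / V = 0.621 × 634 × (2300 − 26.7) × 21.9 / 4380 = 4475 mg/L.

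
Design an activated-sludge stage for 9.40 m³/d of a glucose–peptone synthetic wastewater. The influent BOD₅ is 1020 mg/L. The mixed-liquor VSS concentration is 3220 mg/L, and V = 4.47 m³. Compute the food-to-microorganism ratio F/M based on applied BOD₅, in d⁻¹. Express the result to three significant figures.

F/M ≈ 0.666 d⁻¹

Food-to-microorganism ratio F/M = Q S₀ / (V X) = 9.40 × 1020 / (4.470 × 3220) = 0.6661 d⁻¹.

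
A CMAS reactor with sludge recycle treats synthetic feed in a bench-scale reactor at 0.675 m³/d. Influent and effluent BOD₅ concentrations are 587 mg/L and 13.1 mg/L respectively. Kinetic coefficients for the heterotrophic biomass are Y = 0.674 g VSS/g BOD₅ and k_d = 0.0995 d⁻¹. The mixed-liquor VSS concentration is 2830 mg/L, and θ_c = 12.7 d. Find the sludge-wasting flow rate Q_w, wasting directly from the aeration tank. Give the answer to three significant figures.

Rearranging the biomass balance for a CMAS with decay, V = Y·Q·ΔS·θ_c / [X·(1+k_d θ_c)] = 0.674 × 0.675 × (587 − 13.1) × 12.7 / [2830 × (1 + 0.0995 × 12.7)] = 3.32×10^3 / 6406 = 0.5176 m³.
Wasting from the aeration tank: Q_w = V / θ_c = 0.5176 / 12.7 = 0.04076 m³/d.

Q_w ≈ 0.0408 m³/d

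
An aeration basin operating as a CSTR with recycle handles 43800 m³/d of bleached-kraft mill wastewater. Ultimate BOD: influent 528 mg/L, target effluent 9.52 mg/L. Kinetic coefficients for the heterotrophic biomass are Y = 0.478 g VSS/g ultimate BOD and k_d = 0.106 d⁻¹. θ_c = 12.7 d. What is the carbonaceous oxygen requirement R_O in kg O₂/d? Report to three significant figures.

Correct the yield for decay: Y_obs = Y/(1 + k_d θ_c) = 0.478 / (1 + 0.106 × 12.7) = 0.478 / 2.346 = 0.2037.
Q·(S₀ − S) = 43800 × (528 − 9.52) × 10⁻³ = 22709 kg/d removed.
Net sludge production P_X = 0.2037 × 22709 = 4627 kg VSS/d.
Carbonaceous O₂ demand = substrate oxidised − cell-mass equivalent = 22709 − 1.42 × 4627 = 16140 kg O₂/d.

R_O ≈ 16100 kg O₂/d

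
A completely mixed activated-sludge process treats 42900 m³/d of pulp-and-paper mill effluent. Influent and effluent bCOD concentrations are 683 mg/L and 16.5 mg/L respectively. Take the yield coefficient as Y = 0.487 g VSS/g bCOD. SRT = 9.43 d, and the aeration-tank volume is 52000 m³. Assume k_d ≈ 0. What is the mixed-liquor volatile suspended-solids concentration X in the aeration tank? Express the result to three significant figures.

Without decay, X = Y Q (S₀−S) θ_c / V = 0.487 × 42900 × (683 − 16.5) × 9.43 / 52000 = 2525 mg/L.

X ≈ 2530 mg/L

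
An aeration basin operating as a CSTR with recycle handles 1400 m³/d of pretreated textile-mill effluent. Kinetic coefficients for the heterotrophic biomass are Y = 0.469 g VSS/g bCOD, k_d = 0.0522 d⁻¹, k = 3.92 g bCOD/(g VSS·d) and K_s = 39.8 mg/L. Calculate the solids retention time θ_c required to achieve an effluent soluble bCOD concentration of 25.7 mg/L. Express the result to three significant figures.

θ_c ≈ 1.49 d

From 1/θ_c = Y·k·S/(K_s + S) − k_d: Y·k·S/(K_s+S) = 0.469 × 3.92 × 25.7 / (39.8 + 25.7) = 0.7214 d⁻¹.
1/θ_c = 0.7214 − 0.0522 = 0.6692 d⁻¹, so θ_c = 1.494 d.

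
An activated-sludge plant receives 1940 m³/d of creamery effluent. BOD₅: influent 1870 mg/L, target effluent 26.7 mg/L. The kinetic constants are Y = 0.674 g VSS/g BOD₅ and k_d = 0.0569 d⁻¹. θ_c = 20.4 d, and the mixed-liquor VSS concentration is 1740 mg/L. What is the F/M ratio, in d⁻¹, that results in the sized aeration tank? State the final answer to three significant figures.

F/M ≈ 0.159 d⁻¹

Steady-state biomass mass balance: V·X·(1 + k_d·θ_c) = Y·Q·(S₀ − S)·θ_c, so V = 0.674 × 1940 × (1870 − 26.7) × 20.4 / [1740 × (1 + 0.0569 × 20.4)] = 4.92×10^7 / 3760 = 13078 m³.
Food-to-microorganism ratio F/M = Q S₀ / (V X) = 1940 × 1870 / (13078 × 1740) = 0.1594 d⁻¹.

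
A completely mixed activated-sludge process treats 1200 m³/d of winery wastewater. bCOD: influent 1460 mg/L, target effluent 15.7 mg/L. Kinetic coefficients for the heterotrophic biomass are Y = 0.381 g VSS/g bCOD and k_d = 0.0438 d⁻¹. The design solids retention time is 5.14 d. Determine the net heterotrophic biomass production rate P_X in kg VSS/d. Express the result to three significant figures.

Observed yield with endogenous decay: Y_obs = Y / (1 + k_d·θ_c) = 0.381 / (1 + 0.0438 × 5.14) = 0.381 / 1.225 = 0.3110 g VSS/g bCOD.
Mass of bCOD removed per day: Q(S₀ − S) = 1200 × 1444 g/m³ = 1733 kg/d.
Biomass produced: P_X = Y_obs·Q·ΔS = 0.3110 × 1733 ≈ 539.0 kg VSS/d.

P_X ≈ 539 kg VSS/d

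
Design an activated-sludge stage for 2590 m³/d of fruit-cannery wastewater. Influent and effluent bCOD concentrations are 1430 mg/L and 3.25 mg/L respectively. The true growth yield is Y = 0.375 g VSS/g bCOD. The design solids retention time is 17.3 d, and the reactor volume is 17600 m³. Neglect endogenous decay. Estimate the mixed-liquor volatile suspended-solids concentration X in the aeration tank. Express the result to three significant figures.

X ≈ 1360 mg/L

From V·X = Y·Q·(S₀ − S)·θ_c (decay neglected): X = 0.375 × 2590 × (1430 − 3.25) × 17.3 / 17600 = 1362 mg/L.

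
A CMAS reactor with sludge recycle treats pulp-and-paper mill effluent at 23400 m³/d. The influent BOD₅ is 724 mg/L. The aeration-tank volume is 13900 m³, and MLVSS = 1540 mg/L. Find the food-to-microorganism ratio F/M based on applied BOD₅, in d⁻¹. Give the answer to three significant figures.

Food-to-microorganism ratio F/M = Q S₀ / (V X) = 23400 × 724 / (13900 × 1540) = 0.7914 d⁻¹.

F/M ≈ 0.791 d⁻¹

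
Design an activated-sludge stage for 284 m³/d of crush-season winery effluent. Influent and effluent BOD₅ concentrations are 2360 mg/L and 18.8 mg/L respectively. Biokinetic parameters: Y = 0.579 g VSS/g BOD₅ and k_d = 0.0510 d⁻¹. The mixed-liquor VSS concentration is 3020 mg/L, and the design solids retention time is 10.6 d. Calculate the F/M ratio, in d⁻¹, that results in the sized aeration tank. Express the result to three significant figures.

F/M ≈ 0.253 d⁻¹

Rearranging the biomass balance for a CMAS with decay, V = Y·Q·ΔS·θ_c / [X·(1+k_d θ_c)] = 0.579 × 284 × (2360 − 18.8) × 10.6 / [3020 × (1 + 0.0510 × 10.6)] = 4.08×10^6 / 4653 = 877.1 m³.
Food-to-microorganism ratio F/M = Q S₀ / (V X) = 284 × 2360 / (877.1 × 3020) = 0.2530 d⁻¹.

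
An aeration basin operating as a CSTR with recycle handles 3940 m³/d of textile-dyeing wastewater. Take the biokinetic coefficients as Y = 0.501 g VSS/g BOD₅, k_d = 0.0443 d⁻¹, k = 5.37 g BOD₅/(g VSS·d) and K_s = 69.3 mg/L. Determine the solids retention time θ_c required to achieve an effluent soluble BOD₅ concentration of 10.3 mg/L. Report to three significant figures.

From 1/θ_c = Y·k·S/(K_s + S) − k_d: Y·k·S/(K_s+S) = 0.501 × 5.37 × 10.3 / (69.3 + 10.3) = 0.3481 d⁻¹.
1/θ_c = 0.3481 − 0.0443 = 0.3038 d⁻¹, so θ_c = 3.291 d.

θ_c ≈ 3.29 d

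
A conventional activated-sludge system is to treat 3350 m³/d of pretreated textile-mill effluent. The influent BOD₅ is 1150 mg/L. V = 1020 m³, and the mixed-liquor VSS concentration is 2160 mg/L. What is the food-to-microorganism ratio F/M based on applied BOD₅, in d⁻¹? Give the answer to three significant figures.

F/M ≈ 1.75 d⁻¹

F/M = applied load / biomass = Q·S₀/(V·X) = 3350 × 1150 / (1020 × 2160) = 1.749 d⁻¹.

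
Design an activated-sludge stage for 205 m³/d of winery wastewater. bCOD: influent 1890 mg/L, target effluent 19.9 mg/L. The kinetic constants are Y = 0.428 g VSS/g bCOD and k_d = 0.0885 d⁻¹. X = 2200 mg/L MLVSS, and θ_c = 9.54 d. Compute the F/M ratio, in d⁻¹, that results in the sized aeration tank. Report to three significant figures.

F/M ≈ 0.456 d⁻¹

Steady-state biomass mass balance: V·X·(1 + k_d·θ_c) = Y·Q·(S₀ − S)·θ_c, so V = 0.428 × 205 × (1890 − 19.9) × 9.54 / [2200 × (1 + 0.0885 × 9.54)] = 1.57×10^6 / 4057 = 385.8 m³.
F/M = applied load / biomass = Q·S₀/(V·X) = 205 × 1890 / (385.8 × 2200) = 0.4565 d⁻¹.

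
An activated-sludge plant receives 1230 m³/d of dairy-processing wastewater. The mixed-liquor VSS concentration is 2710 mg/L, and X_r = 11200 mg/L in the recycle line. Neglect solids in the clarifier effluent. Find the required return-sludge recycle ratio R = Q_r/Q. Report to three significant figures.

R ≈ 0.319

Mass balance around the secondary clarifier (neglecting effluent solids): R = X / (X_r − X) = 2710 / (11200 − 2710) = 0.3192.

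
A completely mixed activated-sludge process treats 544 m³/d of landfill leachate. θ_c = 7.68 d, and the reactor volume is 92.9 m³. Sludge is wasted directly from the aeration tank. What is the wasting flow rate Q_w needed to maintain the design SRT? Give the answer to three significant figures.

With mixed-liquor wasting, θ_c = V/Q_w, so Q_w = V/θ_c = 92.90/7.68 = 12.10 m³/d.

Q_w ≈ 12.1 m³/d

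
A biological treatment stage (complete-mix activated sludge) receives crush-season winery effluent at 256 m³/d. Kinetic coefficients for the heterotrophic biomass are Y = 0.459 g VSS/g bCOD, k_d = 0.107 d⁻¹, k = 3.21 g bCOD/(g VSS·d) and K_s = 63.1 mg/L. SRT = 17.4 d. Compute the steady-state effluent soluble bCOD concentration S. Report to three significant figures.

For a completely mixed reactor with recycle the Lawrence–McCarty relation gives S = K_s·(1 + k_d·θ_c) / [θ_c·(Y·k − k_d) − 1] = 63.1 × (1 + 0.107 × 17.4) / [17.4 × (0.459 × 3.21 − 0.107) − 1] = 180.6 / 22.78 = 7.929 mg/L.

S ≈ 7.93 mg/L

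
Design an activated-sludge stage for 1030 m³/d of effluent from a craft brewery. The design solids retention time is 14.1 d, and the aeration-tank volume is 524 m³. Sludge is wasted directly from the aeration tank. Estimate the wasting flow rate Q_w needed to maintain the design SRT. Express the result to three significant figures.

With mixed-liquor wasting, θ_c = V/Q_w, so Q_w = V/θ_c = 524.0/14.1 = 37.16 m³/d.

Q_w ≈ 37.2 m³/d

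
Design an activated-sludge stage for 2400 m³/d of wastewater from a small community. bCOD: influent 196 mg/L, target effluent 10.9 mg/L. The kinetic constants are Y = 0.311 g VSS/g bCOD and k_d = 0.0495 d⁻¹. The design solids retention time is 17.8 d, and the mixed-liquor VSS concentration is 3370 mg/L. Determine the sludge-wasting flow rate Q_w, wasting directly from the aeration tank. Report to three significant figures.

From the SRT design equation V = Y Q (S₀−S) θ_c / [X (1 + k_d θ_c)] = 0.311 × 2400 × (196 − 10.9) × 17.8 / [3370 × (1 + 0.0495 × 17.8)] = 2.46×10^6 / 6339 = 387.9 m³.
With mixed-liquor wasting, θ_c = V/Q_w, so Q_w = V/θ_c = 387.9/17.8 = 21.79 m³/d.

Q_w ≈ 21.8 m³/d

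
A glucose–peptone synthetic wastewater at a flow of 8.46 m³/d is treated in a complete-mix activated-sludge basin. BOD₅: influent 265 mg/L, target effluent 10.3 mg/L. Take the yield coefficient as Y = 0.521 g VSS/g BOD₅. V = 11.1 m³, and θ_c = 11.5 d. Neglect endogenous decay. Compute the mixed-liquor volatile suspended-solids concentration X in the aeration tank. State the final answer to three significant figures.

X = Y·Q·ΔS·θ_c / V = 0.521 × 8.46 × (265 − 10.3) × 11.5 / 11.1 = 1163 mg/L.

X ≈ 1160 mg/L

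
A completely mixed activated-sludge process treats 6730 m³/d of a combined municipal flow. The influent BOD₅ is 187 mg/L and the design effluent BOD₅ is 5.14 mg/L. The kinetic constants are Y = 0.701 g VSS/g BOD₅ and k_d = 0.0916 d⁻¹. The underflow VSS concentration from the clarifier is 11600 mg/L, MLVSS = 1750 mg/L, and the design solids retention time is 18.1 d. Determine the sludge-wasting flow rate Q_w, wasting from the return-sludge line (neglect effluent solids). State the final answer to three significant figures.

Q_w ≈ 27.8 m³/d

Steady-state biomass mass balance: V·X·(1 + k_d·θ_c) = Y·Q·(S₀ − S)·θ_c, so V = 0.701 × 6730 × (187 − 5.14) × 18.1 / [1750 × (1 + 0.0916 × 18.1)] = 1.55×10^7 / 4651 = 3339 m³.
Q_w = (V·X)/(θ_c X_r) = 3339 × 1750 / (18.1 × 11600) = 27.83 m³/d.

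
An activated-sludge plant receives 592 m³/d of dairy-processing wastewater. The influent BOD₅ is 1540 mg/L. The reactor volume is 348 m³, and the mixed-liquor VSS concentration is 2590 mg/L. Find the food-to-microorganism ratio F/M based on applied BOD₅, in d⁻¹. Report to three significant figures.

F/M ≈ 1.01 d⁻¹

F/M = applied load / biomass = Q·S₀/(V·X) = 592 × 1540 / (348.0 × 2590) = 1.011 d⁻¹.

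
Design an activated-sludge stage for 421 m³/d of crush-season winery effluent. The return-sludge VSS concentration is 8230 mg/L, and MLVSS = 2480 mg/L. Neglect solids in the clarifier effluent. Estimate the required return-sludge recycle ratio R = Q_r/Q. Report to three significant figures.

R = Q_r/Q = X/(X_r − X) = 2480 / (8230 − 2480) = 0.4313.

R ≈ 0.431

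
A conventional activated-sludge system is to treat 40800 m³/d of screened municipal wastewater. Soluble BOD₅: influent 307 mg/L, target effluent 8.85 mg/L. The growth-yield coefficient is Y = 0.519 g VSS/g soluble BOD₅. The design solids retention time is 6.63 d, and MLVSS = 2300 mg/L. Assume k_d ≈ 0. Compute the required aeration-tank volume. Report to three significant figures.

Biomass mass balance (decay neglected): V·X = Y·Q·(S₀ − S)·θ_c, so V = 0.519 × 40800 × (307 − 8.85) × 6.63 / 2300 = 18199 m³.

V ≈ 18200 m³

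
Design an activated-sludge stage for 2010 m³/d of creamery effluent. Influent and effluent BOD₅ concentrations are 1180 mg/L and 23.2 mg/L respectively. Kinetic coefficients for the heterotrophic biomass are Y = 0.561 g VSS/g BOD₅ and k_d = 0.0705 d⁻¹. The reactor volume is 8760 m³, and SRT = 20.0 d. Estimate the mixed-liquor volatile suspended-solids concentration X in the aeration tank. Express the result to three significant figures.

X ≈ 1240 mg/L

X = Y·Q·ΔS·θ_c / [V·(1 + k_d θ_c)] = 0.561 × 2010 × (1180 − 23.2) × 20.0 / [8760 × (1 + 0.0705 × 20.0)] = 1236 mg/L.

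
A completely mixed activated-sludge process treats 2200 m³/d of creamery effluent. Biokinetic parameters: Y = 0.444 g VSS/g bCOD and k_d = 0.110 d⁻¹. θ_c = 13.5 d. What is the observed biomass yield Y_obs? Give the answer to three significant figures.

Y_obs ≈ 0.179 g VSS/g bCOD

Observed yield with endogenous decay: Y_obs = Y / (1 + k_d·θ_c) = 0.444 / (1 + 0.110 × 13.5) = 0.444 / 2.485 = 0.1787 g VSS/g bCOD.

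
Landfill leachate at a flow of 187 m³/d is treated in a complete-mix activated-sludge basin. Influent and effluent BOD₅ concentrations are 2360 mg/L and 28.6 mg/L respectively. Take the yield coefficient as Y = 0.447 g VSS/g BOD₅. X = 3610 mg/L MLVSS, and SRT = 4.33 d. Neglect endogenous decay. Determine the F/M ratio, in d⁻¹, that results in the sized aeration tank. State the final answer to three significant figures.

Biomass mass balance (decay neglected): V·X = Y·Q·(S₀ − S)·θ_c, so V = 0.447 × 187 × (2360 − 28.6) × 4.33 / 3610 = 233.7 m³.
F/M = applied load / biomass = Q·S₀/(V·X) = 187 × 2360 / (233.7 × 3610) = 0.5230 d⁻¹.

F/M ≈ 0.523 d⁻¹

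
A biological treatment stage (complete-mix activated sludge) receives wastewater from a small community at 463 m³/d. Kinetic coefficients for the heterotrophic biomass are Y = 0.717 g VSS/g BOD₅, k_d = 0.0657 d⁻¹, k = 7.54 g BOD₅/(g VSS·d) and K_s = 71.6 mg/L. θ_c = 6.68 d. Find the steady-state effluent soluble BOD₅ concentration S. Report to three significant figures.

Effluent substrate depends only on kinetics and SRT: S = K_s(1 + k_d θ_c) / [θ_c(Yk − k_d) − 1] = 71.6 × (1 + 0.0657 × 6.68) / [6.68 × (0.717 × 7.54 − 0.0657) − 1] = 103.0 / 34.67 = 2.971 mg/L.

S ≈ 2.97 mg/L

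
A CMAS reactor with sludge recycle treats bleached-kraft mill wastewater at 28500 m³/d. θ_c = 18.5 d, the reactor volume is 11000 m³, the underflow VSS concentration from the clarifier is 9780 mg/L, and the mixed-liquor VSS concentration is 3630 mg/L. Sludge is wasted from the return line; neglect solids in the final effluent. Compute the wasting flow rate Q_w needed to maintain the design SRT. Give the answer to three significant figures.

Wasting from the return line (neglecting effluent solids): Q_w = V·X / (θ_c·X_r) = 11000 × 3630 / (18.5 × 9780) = 220.7 m³/d.

Q_w ≈ 221 m³/d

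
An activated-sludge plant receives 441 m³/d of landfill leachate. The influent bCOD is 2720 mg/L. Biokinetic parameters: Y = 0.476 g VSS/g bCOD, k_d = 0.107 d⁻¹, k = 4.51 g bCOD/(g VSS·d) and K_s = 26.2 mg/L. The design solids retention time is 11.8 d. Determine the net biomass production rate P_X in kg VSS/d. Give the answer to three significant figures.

P_X ≈ 252 kg VSS/d

For a completely mixed reactor with recycle the Lawrence–McCarty relation gives S = K_s·(1 + k_d·θ_c) / [θ_c·(Y·k − k_d) − 1] = 26.2 × (1 + 0.107 × 11.8) / [11.8 × (0.476 × 4.51 − 0.107) − 1] = 59.28 / 23.07 = 2.570 mg/L.
Observed yield with endogenous decay: Y_obs = Y / (1 + k_d·θ_c) = 0.476 / (1 + 0.107 × 11.8) = 0.476 / 2.263 = 0.2104 g VSS/g bCOD.
Q·(S₀ − S) = 441 × (2720 − 2.57) × 10⁻³ = 1198 kg/d removed.
Biomass produced: P_X = Y_obs·Q·ΔS = 0.2104 × 1198 ≈ 252.1 kg VSS/d.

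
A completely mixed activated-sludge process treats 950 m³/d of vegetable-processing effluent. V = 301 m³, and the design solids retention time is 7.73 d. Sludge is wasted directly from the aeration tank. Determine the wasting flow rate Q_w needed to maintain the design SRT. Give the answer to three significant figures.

With mixed-liquor wasting, θ_c = V/Q_w, so Q_w = V/θ_c = 301.0/7.73 = 38.94 m³/d.

Q_w ≈ 38.9 m³/d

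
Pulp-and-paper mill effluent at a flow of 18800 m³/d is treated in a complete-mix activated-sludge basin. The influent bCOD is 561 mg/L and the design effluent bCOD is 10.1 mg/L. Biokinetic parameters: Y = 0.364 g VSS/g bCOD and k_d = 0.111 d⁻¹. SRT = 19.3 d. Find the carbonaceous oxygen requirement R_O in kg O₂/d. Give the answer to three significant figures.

The observed yield is Y_obs = Y/(1 + k_d·θ_c) = 0.364 / (1 + 0.111 × 19.3) = 0.364 / 3.142 = 0.1158 g VSS per g bCOD removed.
Mass of bCOD removed per day: Q(S₀ − S) = 18800 × 550.9 g/m³ = 10357 kg/d.
Net sludge production P_X = 0.1158 × 10357 = 1200 kg VSS/d.
Carbonaceous O₂ demand = substrate oxidised − cell-mass equivalent = 10357 − 1.42 × 1200 = 8653 kg O₂/d.

R_O ≈ 8650 kg O₂/d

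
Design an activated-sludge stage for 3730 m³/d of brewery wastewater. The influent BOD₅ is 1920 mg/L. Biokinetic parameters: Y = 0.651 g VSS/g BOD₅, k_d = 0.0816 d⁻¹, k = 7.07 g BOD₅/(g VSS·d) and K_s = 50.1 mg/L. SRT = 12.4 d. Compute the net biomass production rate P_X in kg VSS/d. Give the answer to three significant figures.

P_X ≈ 2320 kg VSS/d

From the Monod/SRT balance for a CMAS, S = K_s·(1+k_d θ_c)/[θ_c·(Y k − k_d) − 1] = 50.1 × (1 + 0.0816 × 12.4) / [12.4 × (0.651 × 7.07 − 0.0816) − 1] = 100.8 / 55.06 = 1.831 mg/L.
Observed yield with endogenous decay: Y_obs = Y / (1 + k_d·θ_c) = 0.651 / (1 + 0.0816 × 12.4) = 0.651 / 2.012 = 0.3236 g VSS/g BOD₅.
ΔS = 1920 − 1.83 = 1918 mg/L, so the substrate removal rate is 3730 × 1918/1000 = 7155 kg BOD₅/d.
Biomass produced: P_X = Y_obs·Q·ΔS = 0.3236 × 7155 ≈ 2315 kg VSS/d.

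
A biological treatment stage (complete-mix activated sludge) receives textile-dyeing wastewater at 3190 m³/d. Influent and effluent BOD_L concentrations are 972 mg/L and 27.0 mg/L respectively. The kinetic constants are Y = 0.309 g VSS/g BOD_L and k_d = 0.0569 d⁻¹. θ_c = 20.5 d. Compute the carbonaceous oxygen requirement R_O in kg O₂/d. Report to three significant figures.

R_O ≈ 2400 kg O₂/d

Observed yield with endogenous decay: Y_obs = Y / (1 + k_d·θ_c) = 0.309 / (1 + 0.0569 × 20.5) = 0.309 / 2.166 = 0.1426 g VSS/g BOD_L.
Substrate removed = Q·(S₀ − S) = 3190 m³/d × (972 − 27.0) g/m³ = 3.01×10^6 g/d = 3015 kg/d.
P_X = Y_obs·Q·(S₀ − S) = 0.1426 × 3015 = 430.0 kg VSS/d.
R_O = Q·(S₀ − S) − 1.42·P_X = 3015 − 1.42 × 430.0 = 2404 kg O₂/d.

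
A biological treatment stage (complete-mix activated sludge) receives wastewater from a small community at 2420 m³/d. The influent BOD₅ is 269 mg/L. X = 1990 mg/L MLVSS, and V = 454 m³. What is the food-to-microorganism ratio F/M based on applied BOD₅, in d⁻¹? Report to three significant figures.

F/M ≈ 0.721 d⁻¹

Food-to-microorganism ratio F/M = Q S₀ / (V X) = 2420 × 269 / (454.0 × 1990) = 0.7205 d⁻¹.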